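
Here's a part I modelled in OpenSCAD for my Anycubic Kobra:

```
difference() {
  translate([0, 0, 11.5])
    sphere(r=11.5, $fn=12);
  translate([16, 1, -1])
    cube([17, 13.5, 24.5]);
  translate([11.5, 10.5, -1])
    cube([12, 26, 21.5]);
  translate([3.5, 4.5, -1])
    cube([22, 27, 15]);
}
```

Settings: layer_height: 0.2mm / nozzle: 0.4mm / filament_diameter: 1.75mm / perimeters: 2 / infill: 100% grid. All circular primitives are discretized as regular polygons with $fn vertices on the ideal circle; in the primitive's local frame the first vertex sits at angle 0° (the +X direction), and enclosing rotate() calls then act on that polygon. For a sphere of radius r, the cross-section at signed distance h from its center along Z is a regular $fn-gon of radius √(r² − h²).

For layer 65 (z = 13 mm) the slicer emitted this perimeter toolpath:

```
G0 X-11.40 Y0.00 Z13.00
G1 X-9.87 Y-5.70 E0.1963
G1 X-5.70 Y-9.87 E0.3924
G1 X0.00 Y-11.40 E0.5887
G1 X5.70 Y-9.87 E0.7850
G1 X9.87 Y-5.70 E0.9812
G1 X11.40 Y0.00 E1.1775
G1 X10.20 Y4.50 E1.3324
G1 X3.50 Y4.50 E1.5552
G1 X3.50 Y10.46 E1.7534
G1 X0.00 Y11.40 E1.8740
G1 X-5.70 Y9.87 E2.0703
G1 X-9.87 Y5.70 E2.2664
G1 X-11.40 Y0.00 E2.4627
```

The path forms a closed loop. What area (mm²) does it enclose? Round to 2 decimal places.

Apply the shoelace formula to the sequence of (X, Y) vertices; enclosed area = 363.44 mm².

363.44 mm²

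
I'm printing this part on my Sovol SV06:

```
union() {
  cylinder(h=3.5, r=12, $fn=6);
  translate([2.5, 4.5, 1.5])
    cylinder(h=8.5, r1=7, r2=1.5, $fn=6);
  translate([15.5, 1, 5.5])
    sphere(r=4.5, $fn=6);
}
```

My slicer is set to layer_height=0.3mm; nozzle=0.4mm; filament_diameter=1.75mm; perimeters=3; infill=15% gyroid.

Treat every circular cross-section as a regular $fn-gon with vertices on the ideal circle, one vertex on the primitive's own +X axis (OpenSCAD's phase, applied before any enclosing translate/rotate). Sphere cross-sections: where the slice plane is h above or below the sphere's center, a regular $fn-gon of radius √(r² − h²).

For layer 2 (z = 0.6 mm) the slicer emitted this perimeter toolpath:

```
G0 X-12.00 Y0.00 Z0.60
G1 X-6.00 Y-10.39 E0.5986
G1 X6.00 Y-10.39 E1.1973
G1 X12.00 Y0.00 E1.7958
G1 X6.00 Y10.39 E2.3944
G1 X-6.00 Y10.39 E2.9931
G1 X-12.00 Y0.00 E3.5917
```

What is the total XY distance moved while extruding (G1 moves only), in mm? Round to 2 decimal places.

Sum the Euclidean lengths of each G1 segment: total = 71.99 mm.

71.99 mm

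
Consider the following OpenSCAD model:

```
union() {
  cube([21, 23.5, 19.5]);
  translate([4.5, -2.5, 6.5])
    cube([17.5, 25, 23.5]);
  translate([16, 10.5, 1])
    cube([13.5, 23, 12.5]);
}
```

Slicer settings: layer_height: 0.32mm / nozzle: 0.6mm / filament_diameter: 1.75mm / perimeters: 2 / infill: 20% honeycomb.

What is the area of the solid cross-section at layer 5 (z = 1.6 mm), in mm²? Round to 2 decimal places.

739.00 mm²

At z = 1.6 mm: the cube (footprint 21×23.5) is included at this height (area 493.50 mm²); the cube at (4.5, -2.5) does not reach this height (z outside [6.5, 30]); the 13.5×23 cube at (16, 10.5) contributes its full rectangle (area 310.50 mm²); Taking the union: the regions partially overlap — summed areas 804.00 mm² minus the doubly-counted overlap 65.00 mm² gives 739.00 mm² — area = 739.00 mm². Overall, the cross-section is a single solid region. Net area = 739.00 mm².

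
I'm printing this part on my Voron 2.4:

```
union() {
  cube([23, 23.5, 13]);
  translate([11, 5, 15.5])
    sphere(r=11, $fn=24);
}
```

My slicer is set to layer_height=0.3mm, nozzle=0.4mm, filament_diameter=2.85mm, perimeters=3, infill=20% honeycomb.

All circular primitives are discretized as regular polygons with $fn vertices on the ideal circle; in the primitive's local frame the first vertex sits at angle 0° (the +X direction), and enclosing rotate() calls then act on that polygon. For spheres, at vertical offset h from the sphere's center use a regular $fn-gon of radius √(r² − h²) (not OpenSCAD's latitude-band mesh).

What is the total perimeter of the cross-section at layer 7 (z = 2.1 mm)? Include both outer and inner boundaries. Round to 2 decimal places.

93.00 mm

At z = 2.1 mm: the cube is present — its section is the full 23×23.5 rectangle (perimeter 93.00 mm); the sphere at (11, 5) is not intersected at this z (|z−center|=13.400 > r=11); Taking the union: only the 23×23.5 cube is present, so the union is just that shape — boundary = 93.00 mm. Overall, the cross-section is a single solid region. Total boundary length (outer) = 93.00 mm.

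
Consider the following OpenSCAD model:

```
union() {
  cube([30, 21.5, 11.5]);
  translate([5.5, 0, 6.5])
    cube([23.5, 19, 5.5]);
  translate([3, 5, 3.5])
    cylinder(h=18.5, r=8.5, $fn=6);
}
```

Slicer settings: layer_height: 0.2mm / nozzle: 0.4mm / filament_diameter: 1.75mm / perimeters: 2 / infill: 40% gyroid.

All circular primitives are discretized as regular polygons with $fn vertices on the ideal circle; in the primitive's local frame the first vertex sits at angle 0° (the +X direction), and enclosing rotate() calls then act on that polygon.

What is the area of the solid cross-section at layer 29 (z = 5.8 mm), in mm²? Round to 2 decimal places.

713.42 mm²

At z = 5.8 mm: the cube (footprint 30×21.5) is included at this height (area 645.00 mm²); the cube at (5.5, 0) does not reach this height (z outside [6.5, 12]); the r=8.5 cylinder at (3, 5) contributes a regular 6-gon of circumradius 8.5 (area = (6/2)·8.500²·sin(360°/6) = 187.71 mm²); Taking the union: the regions partially overlap — summed areas 832.71 mm² minus the doubly-counted overlap 119.29 mm² gives 713.42 mm² — area = 713.42 mm². Overall, the cross-section is a single solid region. Net area = 713.42 mm².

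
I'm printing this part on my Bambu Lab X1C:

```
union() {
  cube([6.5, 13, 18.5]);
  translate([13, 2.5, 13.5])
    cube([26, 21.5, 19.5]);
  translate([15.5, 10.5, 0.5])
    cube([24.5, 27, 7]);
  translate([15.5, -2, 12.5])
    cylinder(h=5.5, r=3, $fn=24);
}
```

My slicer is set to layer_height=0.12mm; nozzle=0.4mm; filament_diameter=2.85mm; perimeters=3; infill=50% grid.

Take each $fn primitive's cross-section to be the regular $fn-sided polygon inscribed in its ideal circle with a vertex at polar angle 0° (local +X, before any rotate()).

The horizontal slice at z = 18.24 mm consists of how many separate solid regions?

2

At z = 18.24 mm: the 6.5×13 cube contributes its full rectangle; the cube at (13, 2.5) (footprint 26×21.5) is included at this height; the cube at (15.5, 10.5) is not intersected at this z (z outside [0.5, 7.5]); the cylinder at (15.5, -2) is absent (z outside [12.5, 18]); Combining (union): the 2 present regions are separate (no shared area or edge), so areas and boundary lengths simply add and each stays a separate island — 2 connected regions. The result has 2 disconnected regions.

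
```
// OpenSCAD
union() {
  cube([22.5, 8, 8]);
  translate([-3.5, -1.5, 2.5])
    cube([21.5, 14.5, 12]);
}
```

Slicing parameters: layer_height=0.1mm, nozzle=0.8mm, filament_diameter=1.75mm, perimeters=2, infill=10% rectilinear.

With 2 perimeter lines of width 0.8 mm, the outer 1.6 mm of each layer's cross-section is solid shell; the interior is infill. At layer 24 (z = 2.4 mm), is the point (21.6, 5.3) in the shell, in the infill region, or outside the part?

shell

At z = 2.4 mm: the cube is present — its section is the full 22.5×8 rectangle; the cube at (-3.5, -1.5) is not intersected at this z (z outside [2.5, 14.5]); Taking the union: only the 22.5×8 cube is present, so the union is just that shape — 1 connected region. Overall, the cross-section is a single solid region. The nearest boundary edge runs (22.50, 0.00)→(22.50, 8.00); distance from the point to it = 0.90 mm. The point is inside the cross-section, 0.90 mm from the nearest boundary — within the 1.6 mm shell band (2 × 0.8).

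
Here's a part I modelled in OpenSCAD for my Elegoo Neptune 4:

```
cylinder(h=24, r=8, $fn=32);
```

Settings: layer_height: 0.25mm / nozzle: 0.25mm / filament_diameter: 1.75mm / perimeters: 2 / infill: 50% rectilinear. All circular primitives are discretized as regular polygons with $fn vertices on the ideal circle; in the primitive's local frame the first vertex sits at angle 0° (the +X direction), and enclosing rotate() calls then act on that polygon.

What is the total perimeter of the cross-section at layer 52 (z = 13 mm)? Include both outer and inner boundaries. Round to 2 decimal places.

50.18 mm

At z = 13 mm: the cylinder: section is a regular 32-gon, circumradius r=8 (perimeter = 2·32·8.000·sin(180°/32) = 50.18 mm). Overall, the cross-section is a single solid region. Total boundary length (outer) = 50.18 mm.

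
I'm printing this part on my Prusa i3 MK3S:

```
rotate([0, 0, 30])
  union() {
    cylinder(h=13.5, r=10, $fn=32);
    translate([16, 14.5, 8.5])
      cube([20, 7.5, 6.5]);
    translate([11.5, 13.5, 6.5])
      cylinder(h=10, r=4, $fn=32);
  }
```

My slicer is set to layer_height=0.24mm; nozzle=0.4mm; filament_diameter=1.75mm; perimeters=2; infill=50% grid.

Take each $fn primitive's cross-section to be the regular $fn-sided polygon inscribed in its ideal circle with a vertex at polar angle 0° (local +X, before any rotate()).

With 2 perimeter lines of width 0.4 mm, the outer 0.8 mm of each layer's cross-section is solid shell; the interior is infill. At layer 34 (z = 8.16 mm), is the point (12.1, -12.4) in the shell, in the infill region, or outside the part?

outside

At z = 8.16 mm: the cylinder: section is a regular 32-gon, circumradius r=10; the cube at (16, 14.5) is not intersected at this z (z outside [8.5, 15]); the r=4 cylinder at (11.5, 13.5) contributes a regular 32-gon of circumradius 4; Taking the union: the 2 present regions are separate (no shared area or edge), so areas and boundary lengths simply add and each stays a separate island — 2 connected regions; (whole slice rotated 30° about Z — lengths, areas and connectivity unchanged). Overall, the cross-section has 2 separate islands. Undo the 30° rotation: the query point maps to (4.279, -16.789) in the un-rotated model frame. The nearest boundary edge runs (3.83, -9.24)→(1.95, -9.81); distance from the point to it = 7.36 mm. The point is not inside any of the regions above, so it lies outside the cross-section (7.36 mm from the nearest boundary).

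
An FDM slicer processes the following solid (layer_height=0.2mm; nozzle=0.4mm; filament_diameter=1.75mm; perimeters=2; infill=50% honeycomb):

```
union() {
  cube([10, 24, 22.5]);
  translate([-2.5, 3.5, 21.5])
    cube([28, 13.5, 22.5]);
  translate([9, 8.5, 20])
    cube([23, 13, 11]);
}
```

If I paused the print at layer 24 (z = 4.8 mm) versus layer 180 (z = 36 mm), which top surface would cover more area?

layer 180 (z = 36 mm)

Layer 24 (z = 4.8): the cube (footprint 10×24) is included at this height (area 240.00 mm²); the cube at (-2.5, 3.5) is absent (z outside [21.5, 44]); the cube at (9, 8.5) does not reach this height (z outside [20, 31]); Combining (union): only the 10×24 cube is present, so the union is just that shape — area = 240.00 mm². So its area = 240.00 mm². Layer 180 (z = 36): the cube is not intersected at this z (z outside [0, 22.5]); the 28×13.5 cube at (-2.5, 3.5) contributes its full rectangle (area 378.00 mm²); the cube at (9, 8.5) does not reach this height (z outside [20, 31]); Merging all regions: only the 28×13.5 cube at (-2.5, 3.5) is present, so the union is just that shape — area = 378.00 mm². So its area = 378.00 mm². Layer 180 is larger (378.00 vs 240.00 mm²).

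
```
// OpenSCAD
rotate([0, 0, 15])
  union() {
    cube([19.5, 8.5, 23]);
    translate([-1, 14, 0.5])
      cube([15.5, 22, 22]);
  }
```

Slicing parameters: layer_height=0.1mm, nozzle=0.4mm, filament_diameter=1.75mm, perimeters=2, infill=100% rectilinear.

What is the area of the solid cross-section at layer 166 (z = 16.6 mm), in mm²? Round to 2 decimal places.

506.75 mm²

At z = 16.6 mm: the cube (footprint 19.5×8.5) is included at this height (area 165.75 mm²); the cube at (-1, 14) (footprint 15.5×22) is included at this height (area 341.00 mm²); Merging all regions: the 2 present regions are separate (no shared area or edge), so areas and boundary lengths simply add and each stays a separate island — area = 506.75 mm²; (whole slice rotated 15° about Z — lengths, areas and connectivity unchanged). Overall, the cross-section has 2 separate islands. Net area = 506.75 mm².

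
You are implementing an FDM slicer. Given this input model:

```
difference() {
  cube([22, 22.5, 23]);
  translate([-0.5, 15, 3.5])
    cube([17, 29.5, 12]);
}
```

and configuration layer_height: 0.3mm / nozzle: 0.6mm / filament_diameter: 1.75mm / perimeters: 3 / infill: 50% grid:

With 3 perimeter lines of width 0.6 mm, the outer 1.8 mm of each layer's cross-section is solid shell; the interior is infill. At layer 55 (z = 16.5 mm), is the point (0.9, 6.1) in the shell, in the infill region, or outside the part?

shell

At z = 16.5 mm: the cube is present — its section is the full 22×22.5 rectangle; the cube at (-0.5, 15) does not reach this height (z outside [3.5, 15.5]); After the difference (first − rest): none of the subtracted shapes is present at this height, so the 22×22.5 cube is unchanged — 1 connected region. Overall, the cross-section is a single solid region. The nearest boundary edge runs (0.00, 22.50)→(0.00, 0.00); distance from the point to it = 0.90 mm. The point is inside the cross-section, 0.90 mm from the nearest boundary — within the 1.8 mm shell band (3 × 0.6).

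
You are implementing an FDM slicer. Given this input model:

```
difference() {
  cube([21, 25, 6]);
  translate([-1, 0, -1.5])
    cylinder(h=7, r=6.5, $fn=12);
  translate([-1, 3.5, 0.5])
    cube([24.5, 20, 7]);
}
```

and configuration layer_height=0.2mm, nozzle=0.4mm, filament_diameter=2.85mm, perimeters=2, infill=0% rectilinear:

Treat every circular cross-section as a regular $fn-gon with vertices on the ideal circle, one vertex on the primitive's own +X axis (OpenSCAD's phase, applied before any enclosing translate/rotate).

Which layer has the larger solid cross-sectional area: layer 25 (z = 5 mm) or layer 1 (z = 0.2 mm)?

layer 1 (z = 0.2 mm)

Layer 25 (z = 5): the cube is present — its section is the full 21×25 rectangle (area 525.00 mm²); the r=6.5 cylinder at (-1, 0) gives a regular 12-gon of circumradius 6.5 (constant along its height) (area = (12/2)·6.500²·sin(360°/12) = 126.75 mm²); the 24.5×20 cube at (-1, 3.5) contributes its full rectangle (area 490.00 mm²); Subtracting the remaining from the first: starting from the 21×25 cube (525.00 mm²), the r=6.5 cylinder at (-1, 0) partially overlaps it — only the 25.32 mm² overlap (of its 126.75 mm²) is removed, clipping the outline; the 24.5×20 cube at (-1, 3.5) partially overlaps it — only the 412.26 mm² overlap (of its 490.00 mm²) is removed, clipping the outline — area = 87.41 mm². So its area = 87.41 mm². Layer 1 (z = 0.2): the cube is present — its section is the full 21×25 rectangle (area 525.00 mm²); the cylinder at (-1, 0): section is a regular 12-gon, circumradius r=6.5 (area = (12/2)·6.500²·sin(360°/12) = 126.75 mm²); the cube at (-1, 3.5) does not reach this height (z outside [0.5, 7.5]); After the difference (first − rest): starting from the 21×25 cube (525.00 mm²), the r=6.5 cylinder at (-1, 0) partially overlaps it — only the 25.32 mm² overlap (of its 126.75 mm²) is removed, clipping the outline — area = 499.68 mm². So its area = 499.68 mm². Layer 1 is larger (499.68 vs 87.41 mm²).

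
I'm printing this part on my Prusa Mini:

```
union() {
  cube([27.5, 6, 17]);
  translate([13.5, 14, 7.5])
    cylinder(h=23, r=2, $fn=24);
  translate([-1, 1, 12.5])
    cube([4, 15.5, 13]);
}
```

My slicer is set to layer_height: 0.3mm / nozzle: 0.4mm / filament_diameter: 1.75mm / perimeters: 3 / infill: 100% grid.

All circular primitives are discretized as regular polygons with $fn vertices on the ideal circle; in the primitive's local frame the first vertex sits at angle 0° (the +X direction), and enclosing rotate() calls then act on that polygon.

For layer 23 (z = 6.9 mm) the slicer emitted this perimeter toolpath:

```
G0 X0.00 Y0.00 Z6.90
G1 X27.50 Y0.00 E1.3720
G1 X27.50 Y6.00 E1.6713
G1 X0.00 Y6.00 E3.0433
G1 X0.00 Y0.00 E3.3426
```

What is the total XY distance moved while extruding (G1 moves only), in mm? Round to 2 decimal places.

Sum the Euclidean lengths of each G1 segment: total = 67.00 mm.

67.00 mm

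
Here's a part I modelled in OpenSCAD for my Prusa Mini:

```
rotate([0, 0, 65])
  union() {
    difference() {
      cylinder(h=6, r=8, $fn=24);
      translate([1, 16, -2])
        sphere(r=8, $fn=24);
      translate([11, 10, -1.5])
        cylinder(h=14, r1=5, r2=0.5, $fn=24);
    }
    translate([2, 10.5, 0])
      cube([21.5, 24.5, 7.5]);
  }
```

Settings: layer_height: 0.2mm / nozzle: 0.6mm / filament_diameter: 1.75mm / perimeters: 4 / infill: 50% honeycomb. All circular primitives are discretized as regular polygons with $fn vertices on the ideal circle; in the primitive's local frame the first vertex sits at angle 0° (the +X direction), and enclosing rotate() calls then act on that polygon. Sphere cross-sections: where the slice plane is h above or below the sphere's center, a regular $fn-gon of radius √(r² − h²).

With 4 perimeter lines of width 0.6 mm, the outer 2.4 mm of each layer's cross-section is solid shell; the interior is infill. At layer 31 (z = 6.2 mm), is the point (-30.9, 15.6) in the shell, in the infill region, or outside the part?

At z = 6.2 mm: the cylinder is not intersected at this z (z outside [0, 6]); the sphere at (1, 16) does not reach this height (|z−center|=8.200 > r=8); the cone at (11, 10): at t=0.550 of its height the radius interpolates to r₁+(r₂−r₁)t = 2.525, giving a regular 24-gon of that circumradius; Taking the first minus the rest: the first operand is absent here, so nothing remains; the cube at (2, 10.5) (footprint 21.5×24.5) is included at this height; Combining (union): only the 21.5×24.5 cube at (2, 10.5) is present, so the union is just that shape — 1 connected region; (rotated 65° about Z; rotation is an isometry so areas/perimeters/island counts are preserved). Overall, the cross-section is a single solid region. Undo the 65° rotation: the query point maps to (1.079, 34.598) in the un-rotated model frame. The nearest boundary edge runs (2.00, 35.00)→(2.00, 10.50); distance from the point to it = 0.92 mm. The point is not inside any of the regions above, so it lies outside the cross-section (0.92 mm from the nearest boundary).

outside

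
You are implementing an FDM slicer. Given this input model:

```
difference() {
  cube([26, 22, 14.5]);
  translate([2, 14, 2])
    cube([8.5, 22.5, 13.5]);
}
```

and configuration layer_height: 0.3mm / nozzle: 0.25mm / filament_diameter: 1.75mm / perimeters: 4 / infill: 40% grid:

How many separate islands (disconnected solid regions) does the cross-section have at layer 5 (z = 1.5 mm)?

1

At z = 1.5 mm: the 26×22 cube contributes its full rectangle; the cube at (2, 14) does not reach this height (z outside [2, 15.5]); Taking the first minus the rest: none of the subtracted shapes is present at this height, so the 26×22 cube is unchanged — 1 connected region. Overall, the cross-section is a single solid region. Island count = 1.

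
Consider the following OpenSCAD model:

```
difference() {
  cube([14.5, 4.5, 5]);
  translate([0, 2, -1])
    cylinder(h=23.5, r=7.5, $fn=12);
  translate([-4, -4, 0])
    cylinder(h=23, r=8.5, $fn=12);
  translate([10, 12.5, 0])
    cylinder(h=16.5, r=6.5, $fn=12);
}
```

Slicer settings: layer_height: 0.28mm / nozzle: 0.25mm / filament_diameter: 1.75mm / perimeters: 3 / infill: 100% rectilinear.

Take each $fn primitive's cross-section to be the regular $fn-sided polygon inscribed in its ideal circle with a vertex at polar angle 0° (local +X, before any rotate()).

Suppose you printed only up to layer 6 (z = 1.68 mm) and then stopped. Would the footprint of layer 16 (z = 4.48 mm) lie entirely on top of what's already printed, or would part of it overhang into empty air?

Compare the two slices. At z = 1.68: the cube (footprint 14.5×4.5) is included at this height (area 65.25 mm²); the r=7.5 cylinder at (0, 2) gives a regular 12-gon of circumradius 7.5 (constant along its height) (area = (12/2)·7.500²·sin(360°/12) = 168.75 mm²); the r=8.5 cylinder at (-4, -4) contributes a regular 12-gon of circumradius 8.5 (area = (12/2)·8.500²·sin(360°/12) = 216.75 mm²); the cylinder at (10, 12.5): section is a regular 12-gon, circumradius r=6.5 (area = (12/2)·6.500²·sin(360°/12) = 126.75 mm²); Subtracting the remaining from the first: starting from the 14.5×4.5 cube (65.25 mm²), the r=7.5 cylinder at (0, 2) partially overlaps it — only the 32.38 mm² overlap (of its 168.75 mm²) is removed, clipping the outline; the r=8.5 cylinder at (-4, -4) misses the remaining region (no effect); the r=6.5 cylinder at (10, 12.5) misses the remaining region (no effect) — area = 32.87 mm². At z = 4.48: the 14.5×4.5 cube contributes its full rectangle (area 65.25 mm²); the r=7.5 cylinder at (0, 2) gives a regular 12-gon of circumradius 7.5 (constant along its height) (area = (12/2)·7.500²·sin(360°/12) = 168.75 mm²); the r=8.5 cylinder at (-4, -4) gives a regular 12-gon of circumradius 8.5 (constant along its height) (area = (12/2)·8.500²·sin(360°/12) = 216.75 mm²); the r=6.5 cylinder at (10, 12.5) gives a regular 12-gon of circumradius 6.5 (constant along its height) (area = (12/2)·6.500²·sin(360°/12) = 126.75 mm²); After the difference (first − rest): starting from the 14.5×4.5 cube (65.25 mm²), the r=7.5 cylinder at (0, 2) partially overlaps it — only the 32.38 mm² overlap (of its 168.75 mm²) is removed, clipping the outline; the r=8.5 cylinder at (-4, -4) misses the remaining region (no effect); the r=6.5 cylinder at (10, 12.5) misses the remaining region (no effect) — area = 32.87 mm². Checking containment: the cross-section at z = 4.48 is a subset of the cross-section at z = 1.68.

entirely on top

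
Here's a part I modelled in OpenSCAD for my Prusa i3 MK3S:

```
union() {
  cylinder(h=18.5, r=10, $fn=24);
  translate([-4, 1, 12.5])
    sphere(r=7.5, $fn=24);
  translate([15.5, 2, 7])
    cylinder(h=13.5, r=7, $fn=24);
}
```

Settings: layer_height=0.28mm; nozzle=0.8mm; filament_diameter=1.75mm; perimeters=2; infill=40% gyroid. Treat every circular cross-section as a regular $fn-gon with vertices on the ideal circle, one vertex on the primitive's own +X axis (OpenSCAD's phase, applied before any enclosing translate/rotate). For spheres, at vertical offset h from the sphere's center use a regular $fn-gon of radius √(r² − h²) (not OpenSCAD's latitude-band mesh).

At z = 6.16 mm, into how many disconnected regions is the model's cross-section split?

1

At z = 6.16 mm: the r=10 cylinder gives a regular 24-gon of circumradius 10 (constant along its height); the r=7.5 sphere at (-4, 1) slices to a regular 24-gon of circumradius 4.007 (√(r²−h²) with h=6.34 from center); the cylinder at (15.5, 2) is absent (z outside [7, 20.5]); Combining (union): the r=7.5 sphere at (-4, 1) lies entirely inside the r=10 cylinder, so the union is just the r=10 cylinder — 1 connected region. The result has 1 disconnected region.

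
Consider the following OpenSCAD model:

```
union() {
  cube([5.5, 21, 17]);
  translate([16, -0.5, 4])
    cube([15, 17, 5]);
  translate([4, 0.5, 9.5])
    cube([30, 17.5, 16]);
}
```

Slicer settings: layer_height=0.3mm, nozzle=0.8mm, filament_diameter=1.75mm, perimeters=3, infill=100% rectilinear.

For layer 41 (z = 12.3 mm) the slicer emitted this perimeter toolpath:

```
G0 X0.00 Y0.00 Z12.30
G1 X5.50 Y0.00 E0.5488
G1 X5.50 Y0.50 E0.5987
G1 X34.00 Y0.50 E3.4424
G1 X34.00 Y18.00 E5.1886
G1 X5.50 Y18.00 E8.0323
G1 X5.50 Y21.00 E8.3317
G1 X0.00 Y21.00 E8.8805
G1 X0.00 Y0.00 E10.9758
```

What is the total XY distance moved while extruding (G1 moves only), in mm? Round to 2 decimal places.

110.00 mm

Sum the Euclidean lengths of each G1 segment: total = 110.00 mm.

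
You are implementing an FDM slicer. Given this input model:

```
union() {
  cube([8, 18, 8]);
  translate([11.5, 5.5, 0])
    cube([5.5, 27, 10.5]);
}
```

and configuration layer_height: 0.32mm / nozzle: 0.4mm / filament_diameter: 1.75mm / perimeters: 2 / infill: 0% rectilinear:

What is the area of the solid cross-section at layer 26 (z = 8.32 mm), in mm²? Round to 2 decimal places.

148.50 mm²

At z = 8.32 mm: the cube is not intersected at this z (z outside [0, 8]); the cube at (11.5, 5.5) is present — its section is the full 5.5×27 rectangle (area 148.50 mm²); Combining (union): only the 5.5×27 cube at (11.5, 5.5) is present, so the union is just that shape — area = 148.50 mm². Overall, the cross-section is a single solid region. Net area = 148.50 mm².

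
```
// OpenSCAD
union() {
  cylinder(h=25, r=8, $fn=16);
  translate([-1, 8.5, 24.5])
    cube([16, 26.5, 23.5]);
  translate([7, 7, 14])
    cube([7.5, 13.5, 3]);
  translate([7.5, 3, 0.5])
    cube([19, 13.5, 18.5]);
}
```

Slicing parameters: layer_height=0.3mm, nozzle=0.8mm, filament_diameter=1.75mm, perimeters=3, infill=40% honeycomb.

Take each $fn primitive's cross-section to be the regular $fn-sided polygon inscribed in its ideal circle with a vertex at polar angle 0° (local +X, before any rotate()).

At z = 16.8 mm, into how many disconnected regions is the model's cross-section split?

At z = 16.8 mm: the r=8 cylinder gives a regular 16-gon of circumradius 8 (constant along its height); the cube at (-1, 8.5) is not intersected at this z (z outside [24.5, 48]); the cube at (7, 7) (footprint 7.5×13.5) is included at this height; the cube at (7.5, 3) (footprint 19×13.5) is included at this height; Taking the union: the regions partially overlap (shared area 66.50 mm²), so overlapping operands fuse into one piece — 2 connected regions. The result has 2 disconnected regions.

2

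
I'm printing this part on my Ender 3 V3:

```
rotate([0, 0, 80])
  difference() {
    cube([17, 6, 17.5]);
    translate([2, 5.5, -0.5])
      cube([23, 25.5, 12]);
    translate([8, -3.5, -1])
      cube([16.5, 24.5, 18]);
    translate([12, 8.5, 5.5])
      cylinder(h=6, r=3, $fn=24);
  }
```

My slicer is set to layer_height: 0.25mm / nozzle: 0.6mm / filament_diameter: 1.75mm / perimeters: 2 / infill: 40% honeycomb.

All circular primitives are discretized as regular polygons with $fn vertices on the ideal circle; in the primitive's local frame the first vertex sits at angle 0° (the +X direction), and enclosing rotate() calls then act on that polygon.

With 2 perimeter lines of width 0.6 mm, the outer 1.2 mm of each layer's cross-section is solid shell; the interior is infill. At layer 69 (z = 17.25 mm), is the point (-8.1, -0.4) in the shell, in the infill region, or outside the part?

outside

At z = 17.25 mm: the cube is present — its section is the full 17×6 rectangle; the cube at (2, 5.5) is absent (z outside [-0.5, 11.5]); the cube at (8, -3.5) does not reach this height (z outside [-1, 17]); the cylinder at (12, 8.5) is absent (z outside [5.5, 11.5]); Subtracting the remaining from the first: none of the subtracted shapes is present at this height, so the 17×6 cube is unchanged — 1 connected region; (whole slice rotated 80° about Z — lengths, areas and connectivity unchanged). Overall, the cross-section is a single solid region. Undo the 80° rotation: the query point maps to (-1.800, 7.907) in the un-rotated model frame. The nearest boundary edge runs (17.00, 6.00)→(0.00, 6.00); distance from the point to it = 2.62 mm. The point is not inside any of the regions above, so it lies outside the cross-section (2.62 mm from the nearest boundary).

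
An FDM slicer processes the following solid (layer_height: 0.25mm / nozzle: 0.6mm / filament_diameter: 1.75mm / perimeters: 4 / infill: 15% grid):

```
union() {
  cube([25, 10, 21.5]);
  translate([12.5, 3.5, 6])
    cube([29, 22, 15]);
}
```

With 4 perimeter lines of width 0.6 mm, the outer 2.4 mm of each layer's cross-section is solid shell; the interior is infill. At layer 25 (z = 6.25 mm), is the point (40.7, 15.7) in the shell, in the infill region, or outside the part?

At z = 6.25 mm: the 25×10 cube contributes its full rectangle; the 29×22 cube at (12.5, 3.5) contributes its full rectangle; Combining (union): the regions partially overlap (shared area 81.25 mm²), so overlapping operands fuse into one piece — 1 connected region. Overall, the cross-section is a single solid region. The nearest boundary edge runs (41.50, 25.50)→(41.50, 3.50); distance from the point to it = 0.80 mm. The point is inside the cross-section, 0.80 mm from the nearest boundary — within the 2.4 mm shell band (4 × 0.6).

shell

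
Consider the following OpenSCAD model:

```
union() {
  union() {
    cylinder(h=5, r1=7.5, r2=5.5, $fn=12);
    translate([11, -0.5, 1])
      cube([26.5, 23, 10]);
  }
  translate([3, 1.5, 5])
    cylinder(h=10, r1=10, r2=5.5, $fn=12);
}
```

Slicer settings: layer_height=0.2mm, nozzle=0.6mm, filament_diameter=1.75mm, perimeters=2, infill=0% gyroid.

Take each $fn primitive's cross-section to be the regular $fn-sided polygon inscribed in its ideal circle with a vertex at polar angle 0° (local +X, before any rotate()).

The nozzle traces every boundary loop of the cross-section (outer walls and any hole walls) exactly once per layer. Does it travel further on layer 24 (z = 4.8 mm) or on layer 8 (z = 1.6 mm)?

layer 8 (z = 1.6 mm)

Layer 24 (z = 4.8): the cone (r1=7.5→r2=5.5) has section circumradius 5.580 here — a regular 12-gon (perimeter = 2·12·5.580·sin(180°/12) = 34.66 mm); the cube at (11, -0.5) is present — its section is the full 26.5×23 rectangle (perimeter 99.00 mm); Merging all regions: the 2 present regions are separate (no shared area or edge), so areas and boundary lengths simply add and each stays a separate island — boundary = 133.66 mm; the cone at (3, 1.5) does not reach this height (z outside [5, 15]); Taking the union: only that combined region is present, so the union is just that shape — boundary = 133.66 mm. So its perimeter = 133.66 mm. Layer 8 (z = 1.6): the cone (r1=7.5→r2=5.5) has section circumradius 6.860 here — a regular 12-gon (perimeter = 2·12·6.860·sin(180°/12) = 42.61 mm); the cube at (11, -0.5) (footprint 26.5×23) is included at this height (perimeter 99.00 mm); Taking the union: the 2 present regions are separate (no shared area or edge), so areas and boundary lengths simply add and each stays a separate island — boundary = 141.61 mm; the cone at (3, 1.5) is not intersected at this z (z outside [5, 15]); Combining (union): only the result so far is present, so the union is just that shape — boundary = 141.61 mm. So its perimeter = 141.61 mm. Layer 8 is larger (141.61 vs 133.66 mm).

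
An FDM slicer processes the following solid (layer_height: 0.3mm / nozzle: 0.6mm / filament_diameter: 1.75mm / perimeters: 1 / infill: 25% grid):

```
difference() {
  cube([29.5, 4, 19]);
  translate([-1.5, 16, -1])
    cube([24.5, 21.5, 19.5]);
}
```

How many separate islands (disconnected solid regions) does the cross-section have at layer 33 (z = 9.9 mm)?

At z = 9.9 mm: the cube is present — its section is the full 29.5×4 rectangle; the cube at (-1.5, 16) (footprint 24.5×21.5) is included at this height; After the difference (first − rest): starting from the 29.5×4 cube, the 24.5×21.5 cube at (-1.5, 16) misses the remaining region (no effect) — 1 connected region. Overall, the cross-section is a single solid region. Island count = 1.

1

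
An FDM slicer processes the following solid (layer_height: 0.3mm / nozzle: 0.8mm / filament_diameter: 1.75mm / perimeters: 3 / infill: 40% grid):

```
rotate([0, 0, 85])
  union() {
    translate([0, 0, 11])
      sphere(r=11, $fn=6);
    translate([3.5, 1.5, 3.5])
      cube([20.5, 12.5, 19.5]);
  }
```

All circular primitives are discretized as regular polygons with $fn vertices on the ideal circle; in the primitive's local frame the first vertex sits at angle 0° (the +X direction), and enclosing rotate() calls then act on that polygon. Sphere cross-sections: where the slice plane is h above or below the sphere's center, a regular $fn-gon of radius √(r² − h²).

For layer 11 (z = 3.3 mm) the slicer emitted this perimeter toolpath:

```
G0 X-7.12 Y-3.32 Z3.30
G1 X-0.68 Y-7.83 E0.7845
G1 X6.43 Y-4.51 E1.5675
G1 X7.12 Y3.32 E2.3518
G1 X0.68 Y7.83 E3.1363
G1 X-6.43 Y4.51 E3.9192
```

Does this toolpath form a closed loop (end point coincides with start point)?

Start point (G0): (-7.12, -3.32). End point (last G1): the path does not return to the start — open.

no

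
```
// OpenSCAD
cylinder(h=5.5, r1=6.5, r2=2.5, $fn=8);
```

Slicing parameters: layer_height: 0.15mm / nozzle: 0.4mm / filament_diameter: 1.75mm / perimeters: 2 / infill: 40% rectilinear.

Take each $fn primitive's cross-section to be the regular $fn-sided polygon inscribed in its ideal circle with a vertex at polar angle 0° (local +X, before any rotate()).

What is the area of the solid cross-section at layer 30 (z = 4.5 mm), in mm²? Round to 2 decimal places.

29.46 mm²

At z = 4.5 mm: the cone (r1=6.5→r2=2.5) has section circumradius 3.227 here — a regular 8-gon (area = (8/2)·3.227²·sin(360°/8) = 29.46 mm²). Overall, the cross-section is a single solid region. Net area = 29.46 mm².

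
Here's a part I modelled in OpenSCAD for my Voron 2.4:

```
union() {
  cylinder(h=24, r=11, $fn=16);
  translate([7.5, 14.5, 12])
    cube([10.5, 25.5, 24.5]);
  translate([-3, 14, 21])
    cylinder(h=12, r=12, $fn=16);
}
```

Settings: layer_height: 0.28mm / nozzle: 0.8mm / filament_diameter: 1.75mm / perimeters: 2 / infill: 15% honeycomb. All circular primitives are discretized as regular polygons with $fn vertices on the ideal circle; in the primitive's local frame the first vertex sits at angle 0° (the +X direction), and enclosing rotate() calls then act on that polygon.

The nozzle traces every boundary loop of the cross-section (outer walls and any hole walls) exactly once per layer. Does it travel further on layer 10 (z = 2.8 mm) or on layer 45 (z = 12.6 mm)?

layer 45 (z = 12.6 mm)

Layer 10 (z = 2.8): the r=11 cylinder gives a regular 16-gon of circumradius 11 (constant along its height) (perimeter = 2·16·11.000·sin(180°/16) = 68.67 mm); the cube at (7.5, 14.5) is absent (z outside [12, 36.5]); the cylinder at (-3, 14) is not intersected at this z (z outside [21, 33]); Taking the union: only the r=11 cylinder is present, so the union is just that shape — boundary = 68.67 mm. So its perimeter = 68.67 mm. Layer 45 (z = 12.6): the cylinder: section is a regular 16-gon, circumradius r=11 (perimeter = 2·16·11.000·sin(180°/16) = 68.67 mm); the cube at (7.5, 14.5) is present — its section is the full 10.5×25.5 rectangle (perimeter 72.00 mm); the cylinder at (-3, 14) is not intersected at this z (z outside [21, 33]); Taking the union: the 2 present regions are separate (no shared area or edge), so areas and boundary lengths simply add and each stays a separate island — boundary = 140.67 mm. So its perimeter = 140.67 mm. Layer 45 is larger (140.67 vs 68.67 mm).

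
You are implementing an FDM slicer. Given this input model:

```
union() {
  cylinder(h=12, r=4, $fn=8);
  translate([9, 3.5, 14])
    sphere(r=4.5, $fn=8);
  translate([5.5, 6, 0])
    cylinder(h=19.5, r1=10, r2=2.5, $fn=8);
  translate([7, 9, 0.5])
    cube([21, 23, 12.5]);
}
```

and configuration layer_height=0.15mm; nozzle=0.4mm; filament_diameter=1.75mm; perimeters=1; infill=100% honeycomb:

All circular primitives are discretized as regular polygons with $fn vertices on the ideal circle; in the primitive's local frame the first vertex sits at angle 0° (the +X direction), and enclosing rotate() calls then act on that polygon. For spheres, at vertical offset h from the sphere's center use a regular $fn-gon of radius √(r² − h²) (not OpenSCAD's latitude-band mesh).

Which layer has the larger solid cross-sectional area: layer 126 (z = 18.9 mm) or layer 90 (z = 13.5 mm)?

Layer 126 (z = 18.9): the cylinder is not intersected at this z (z outside [0, 12]); the sphere at (9, 3.5) is absent (|z−center|=4.900 > r=4.5); the cone at (5.5, 6) contributes a regular 8-gon of circumradius 2.731 (interpolated between r1=10 and r2=2.5 at t=0.969) (area = (8/2)·2.731²·sin(360°/8) = 21.09 mm²); the cube at (7, 9) is not intersected at this z (z outside [0.5, 13]); Taking the union: only the cone at (5.5, 6) is present, so the union is just that shape — area = 21.09 mm². So its area = 21.09 mm². Layer 90 (z = 13.5): the cylinder does not reach this height (z outside [0, 12]); the r=4.5 sphere at (9, 3.5) slices to a regular 8-gon of circumradius 4.472 (√(r²−h²) with h=0.5 from center) (area = (8/2)·4.472²·sin(360°/8) = 56.57 mm²); the cone at (5.5, 6) (r1=10→r2=2.5) has section circumradius 4.808 here — a regular 8-gon (area = (8/2)·4.808²·sin(360°/8) = 65.38 mm²); the cube at (7, 9) does not reach this height (z outside [0.5, 13]); Combining (union): the regions partially overlap — summed areas 121.94 mm² minus the doubly-counted overlap 24.59 mm² gives 97.35 mm² — area = 97.35 mm². So its area = 97.35 mm². Layer 90 is larger (97.35 vs 21.09 mm²).

layer 90 (z = 13.5 mm)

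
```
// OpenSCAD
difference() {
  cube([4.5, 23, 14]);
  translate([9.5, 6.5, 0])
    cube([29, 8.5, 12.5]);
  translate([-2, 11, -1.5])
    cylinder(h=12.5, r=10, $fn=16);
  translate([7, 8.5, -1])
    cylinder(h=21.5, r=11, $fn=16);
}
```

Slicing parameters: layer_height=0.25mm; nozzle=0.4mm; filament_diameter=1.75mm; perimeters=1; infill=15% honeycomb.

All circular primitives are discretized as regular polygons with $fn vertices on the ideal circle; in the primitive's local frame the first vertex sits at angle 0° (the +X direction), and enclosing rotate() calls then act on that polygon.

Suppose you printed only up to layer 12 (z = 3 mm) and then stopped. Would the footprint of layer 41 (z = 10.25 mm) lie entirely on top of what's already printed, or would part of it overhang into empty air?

Compare the two slices. At z = 3: the cube is present — its section is the full 4.5×23 rectangle (area 103.50 mm²); the 29×8.5 cube at (9.5, 6.5) contributes its full rectangle (area 246.50 mm²); the r=10 cylinder at (-2, 11) contributes a regular 16-gon of circumradius 10 (area = (16/2)·10.000²·sin(360°/16) = 306.15 mm²); the cylinder at (7, 8.5): section is a regular 16-gon, circumradius r=11 (area = (16/2)·11.000²·sin(360°/16) = 370.44 mm²); Subtracting the remaining from the first: starting from the 4.5×23 cube (103.50 mm²), the 29×8.5 cube at (9.5, 6.5) misses the remaining region (no effect); the r=10 cylinder at (-2, 11) partially overlaps it — only the 79.04 mm² overlap (of its 306.15 mm²) is removed, clipping the outline; the r=11 cylinder at (7, 8.5) partially overlaps it — only the 10.12 mm² overlap (of its 370.44 mm²) is removed, clipping the outline — area = 14.34 mm². At z = 10.25: the 4.5×23 cube contributes its full rectangle (area 103.50 mm²); the cube at (9.5, 6.5) (footprint 29×8.5) is included at this height (area 246.50 mm²); the r=10 cylinder at (-2, 11) contributes a regular 16-gon of circumradius 10 (area = (16/2)·10.000²·sin(360°/16) = 306.15 mm²); the r=11 cylinder at (7, 8.5) contributes a regular 16-gon of circumradius 11 (area = (16/2)·11.000²·sin(360°/16) = 370.44 mm²); Taking the first minus the rest: starting from the 4.5×23 cube (103.50 mm²), the 29×8.5 cube at (9.5, 6.5) misses the remaining region (no effect); the r=10 cylinder at (-2, 11) partially overlaps it — only the 79.04 mm² overlap (of its 306.15 mm²) is removed, clipping the outline; the r=11 cylinder at (7, 8.5) partially overlaps it — only the 10.12 mm² overlap (of its 370.44 mm²) is removed, clipping the outline — area = 14.34 mm². Checking containment: the cross-section at z = 10.25 is a subset of the cross-section at z = 3.

entirely on top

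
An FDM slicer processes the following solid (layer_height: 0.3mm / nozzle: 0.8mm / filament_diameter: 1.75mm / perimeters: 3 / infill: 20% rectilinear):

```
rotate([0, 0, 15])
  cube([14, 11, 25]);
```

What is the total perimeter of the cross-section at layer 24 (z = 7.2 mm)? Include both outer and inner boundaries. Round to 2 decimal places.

At z = 7.2 mm: the cube (footprint 14×11) is included at this height (perimeter 50.00 mm); (rotated 15° about Z; rotation is an isometry so areas/perimeters/island counts are preserved). Overall, the cross-section is a single solid region. Total boundary length (outer) = 50.00 mm.

50.00 mm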